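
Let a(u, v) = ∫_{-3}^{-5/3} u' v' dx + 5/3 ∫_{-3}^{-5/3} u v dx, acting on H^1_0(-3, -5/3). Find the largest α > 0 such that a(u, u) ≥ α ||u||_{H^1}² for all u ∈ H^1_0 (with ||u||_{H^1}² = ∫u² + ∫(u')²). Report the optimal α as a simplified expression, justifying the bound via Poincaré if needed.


α = 1

Coercivity of a(·,·) on H^1_0(-3, -5/3) means a(u, u) ≥ α ||u||_{H^1}² for every u ∈ H^1_0.
The interval has length L = 4/3, and Poincaré/coercivity depend only on L. Here a(u, u) = ∫(u')² + (5/3)·∫u².
Here c = 5/3 ≥ 1, so a(u,u) = ∫(u')² + c∫u² ≥ ∫(u')² + ∫u² = ||u||_{H^1}², i.e. α = 1 works. No larger α is possible: a(u,u) ≥ α||u||_{H^1}² means (1−α)∫(u')² ≥ (α−c)∫u², and for the modes u_n = sin(nπ(x−x₀)/L) (x₀ the left endpoint) one has ∫u_n²/∫(u_n')² = (L/(nπ))² → 0, so a(u_n,u_n)/||u_n||_{H^1}² → 1. Hence the optimal constant is α = 1.
Therefore α = 1.


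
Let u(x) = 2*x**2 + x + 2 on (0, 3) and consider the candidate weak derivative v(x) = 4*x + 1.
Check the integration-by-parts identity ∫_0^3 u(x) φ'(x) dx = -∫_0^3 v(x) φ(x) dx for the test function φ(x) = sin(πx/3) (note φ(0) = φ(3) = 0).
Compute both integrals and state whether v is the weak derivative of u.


LHS = -42/π, RHS = -42/π. Yes, v = u' weakly.

u(x) = 2*x**2 + x + 2, classical derivative u'(x) = 4*x + 1.
φ(x) = sin(πx/3), so φ'(x) = π*cos(π*x/3)/3.
Note φ(0) = φ(3) = 0, so the boundary term u·φ vanishes.
LHS = ∫_0^3 u(x) φ'(x) dx = ∫_0^3 (2*π*x^2*cos(π*x/3)/3 + π*x*cos(π*x/3)/3 + 2*π*cos(π*x/3)/3) dx. Term by term:
  ∫_0^3 2*π*cos(π*x/3)/3 dx = 0;  ∫_0^3 π*x*cos(π*x/3)/3 dx = -6/π;  ∫_0^3 2*π*x^2*cos(π*x/3)/3 dx = -36/π.
Sum: 0 − 6/π − 36/π = -42/π.
So LHS = -42/π.
∫_0^3 v(x) φ(x) dx = ∫_0^3 (4*x*sin(π*x/3) + sin(π*x/3)) dx. Term by term:
  ∫_0^3 4*x*sin(π*x/3) dx = 36/π;  ∫_0^3 sin(π*x/3) dx = 6/π.
Sum: 36/π + 6/π = 42/π.
So RHS = -∫_0^3 v(x) φ(x) dx = -42/π.
LHS = RHS, so the identity holds for this test φ.
Moreover u is smooth here and v(x) = u'(x) = 4*x + 1 pointwise, so the identity holds for every test function. Hence v is the weak derivative of u.


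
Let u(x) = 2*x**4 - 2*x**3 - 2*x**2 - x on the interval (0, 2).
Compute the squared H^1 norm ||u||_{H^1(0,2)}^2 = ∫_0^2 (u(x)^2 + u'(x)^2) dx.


||u||_{H^1}^2 = 12518/63

The H^1 norm (squared) on an interval (0, L) is
  ||u||_{H^1}^2 = ∫_0^L u(x)^2 dx + ∫_0^L u'(x)^2 dx.
Compute u'(x) = 8*x**3 - 6*x**2 - 4*x - 1.
Then u(x)^2 = 4*x**8 - 8*x**7 - 4*x**6 + 4*x**5 + 8*x**4 + 4*x**3 + x**2 and u'(x)^2 = 64*x**6 - 96*x**5 - 28*x**4 + 32*x**3 + 28*x**2 + 8*x + 1.
Integrate each monomial from 0 to 2 using ∫_0^2 c·x^n dx = c·2^(n+1)/(n+1):
  ∫_0^2 u(x)^2 dx = ∫_0^2 (4*x^8 - 8*x^7 - 4*x^6 + 4*x^5 + 8*x^4 + 4*x^3 + x^2) dx. Term by term:
    ∫_0^2 4*x^8 dx = 2048/9;  ∫_0^2 -8*x^7 dx = -256;  ∫_0^2 -4*x^6 dx = -512/7;
    ∫_0^2 4*x^5 dx = 128/3;  ∫_0^2 8*x^4 dx = 256/5;  ∫_0^2 4*x^3 dx = 16;
    ∫_0^2 x^2 dx = 8/3.
  Sum: 2048/9 − 256 − 512/7 + 128/3 + 256/5 + 16 + 8/3 = 3448/315.
  ∫_0^2 u'(x)^2 dx = ∫_0^2 (64*x^6 - 96*x^5 - 28*x^4 + 32*x^3 + 28*x^2 + 8*x + 1) dx. Term by term:
    ∫_0^2 64*x^6 dx = 8192/7;  ∫_0^2 -96*x^5 dx = -1024;  ∫_0^2 -28*x^4 dx = -896/5;
    ∫_0^2 32*x^3 dx = 128;  ∫_0^2 28*x^2 dx = 224/3;  ∫_0^2 8*x dx = 16;
    ∫_0^2 1 dx = 2.
  Sum: 8192/7 − 1024 − 896/5 + 128 + 224/3 + 16 + 2 = 19714/105.
Adding: ||u||_{H^1}^2 = 3448/315 + 19714/105 = 12518/63.


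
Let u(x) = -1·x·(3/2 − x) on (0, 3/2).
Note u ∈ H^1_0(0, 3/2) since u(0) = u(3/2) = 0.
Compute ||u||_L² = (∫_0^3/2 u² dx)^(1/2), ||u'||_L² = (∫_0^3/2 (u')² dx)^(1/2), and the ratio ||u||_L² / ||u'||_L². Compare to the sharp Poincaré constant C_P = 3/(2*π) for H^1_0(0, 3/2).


||u||_L² / ||u'||_L² = 3*sqrt(10)/20 < C_P = 3/(2*π).

u(x) = -1·x·(3/2 − x), so u'(x) = 2*x - 3/2.
u(x) = -1·x·(3/2 − x) vanishes at x = 0 and x = 3/2, so u ∈ H^1_0(0, 3/2). Differentiate via the product rule and integrate the resulting polynomials term by term.
  ∫_0^3/2 u² dx = ∫_0^3/2 (x^4 - 3*x^3 + 9*x^2/4) dx. Term by term:
    ∫_0^3/2 x^4 dx = 243/160;  ∫_0^3/2 -3*x^3 dx = -243/64;  ∫_0^3/2 9*x^2/4 dx = 81/32.
  Sum: 243/160 − 243/64 + 81/32 = 81/320.
  ∫_0^3/2 (u')² dx = ∫_0^3/2 (4*x^2 - 6*x + 9/4) dx. Term by term:
    ∫_0^3/2 4*x^2 dx = 9/2;  ∫_0^3/2 -6*x dx = -27/4;  ∫_0^3/2 9/4 dx = 27/8.
  Sum: 9/2 − 27/4 + 27/8 = 9/8.
∫_0^3/2 u² dx = 81/320, so ||u||_L² = 9*sqrt(5)/40.
∫_0^3/2 (u')² dx = 9/8, so ||u'||_L² = 3*sqrt(2)/4.
Ratio ||u||_L² / ||u'||_L² = 3*sqrt(10)/20.
Sharp Poincaré constant on H^1_0(0, 3/2) is C_P = L/π = 3/(2*π), achieved by sin(2*π/3·x).
A polynomial bump cannot attain the sharp Poincaré constant (only the first sine eigenfunction does), so the ratio is strictly less than C_P, consistent with ||u||_L² ≤ C_P ||u'||_L².


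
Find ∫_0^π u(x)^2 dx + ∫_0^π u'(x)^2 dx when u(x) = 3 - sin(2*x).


||u||_{H^1(0,π)}^2 = 23*π/2

u'(x) = -2*cos(2*x).
Expand u² and (u')² and integrate term by term on (0, π), using: for integers n ≥ 1, ∫_0^π sin²(nx) dx = ∫_0^π cos²(nx) dx = π/2; for n ≠ n', ∫_0^π sin(nx)sin(n'x) dx = ∫_0^π cos(nx)cos(n'x) dx = 0; and by product-to-sum, ∫_0^π sin(nx)cos(n'x) dx = ½∫_0^π [sin((n+n')x) + sin((n−n')x)] dx, which is 0 when n+n' is even and 2n/(n²−n'²) when n+n' is odd (it need not vanish on (0, π)). For the constant mode: ∫_0^π 1 dx = π, ∫_0^π cos(nx) dx = 0, ∫_0^π sin(nx) dx = (1−(−1)^n)/n.
  u² squared terms: (3)²·∫1 dx = 9·π = 9*π;  (-1)²·∫sin(2x)² dx = 1·π/2 = π/2.
  u² cross terms: 2·(3)·(-1)·∫1·sin(2x) dx = -6·(0) = 0.
  So ∫_0^π u² dx = 9*π + π/2 + 0 = 19*π/2.
  (u')² squared terms: (-2)²·∫cos(2x)² dx = 4·π/2 = 2*π.
  So ∫_0^π (u')² dx = 2*π.
||u||_{H^1}^2 = (19*π/2) + (2*π) = 23*π/2.


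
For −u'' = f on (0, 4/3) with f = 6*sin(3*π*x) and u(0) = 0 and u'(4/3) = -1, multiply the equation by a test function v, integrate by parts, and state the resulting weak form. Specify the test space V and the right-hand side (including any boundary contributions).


V = {v ∈ H^1(0, 4/3) : v(0) = 0} (test functions vanish at x = 0 where u is specified); weak form: ∫_0^4/3 u'v' dx = ∫_0^4/3 (6*sin(3*π*x)) v dx − v(4/3) for all v ∈ V.

Multiply both sides by a test function v and integrate from 0 to 4/3:
  ∫_0^4/3 −u''(x) v(x) dx = ∫_0^4/3 f(x) v(x) dx.
Integrate the LHS by parts once:
  ∫_0^4/3 −u'' v dx = −[u'(x) v(x)]_0^4/3 + ∫_0^4/3 u'(x) v'(x) dx.
Thus ∫_0^4/3 u'(x) v'(x) dx = ∫_0^4/3 f(x) v(x) dx + [u'(x) v(x)]_0^4/3.
Choose V so that boundary terms are either known or forced to vanish.
Mixed BC: u(0) = 0 (Dirichlet) and u'(4/3) = -1 (Neumann). Define V = {v ∈ H^1(0, 4/3) : v(0) = 0}. Then [u' v]_0^4/3 = u'(4/3)·v(4/3) − u'(0)·0 = − v(4/3).
Weak formulation: find u (satisfying any essential BC) such that ∫_0^4/3 u'(x) v'(x) dx = ∫_0^4/3 f v dx − v(4/3) for all v ∈ V (Dirichlet at 0 absorbed into V; Neumann datum at x = 4/3 contributes the boundary term).
Substituting f(x) = 6*sin(3*π*x), the right-hand side is ∫_0^4/3 (6*sin(3*π*x)) v dx − v(4/3).


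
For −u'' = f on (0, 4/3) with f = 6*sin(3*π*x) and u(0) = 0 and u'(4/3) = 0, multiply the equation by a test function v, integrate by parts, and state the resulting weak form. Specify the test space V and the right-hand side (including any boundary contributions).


V = {v ∈ H^1(0, 4/3) : v(0) = 0} (test functions vanish at x = 0 where u is specified); weak form: ∫_0^4/3 u'v' dx = ∫_0^4/3 (6*sin(3*π*x)) v dx for all v ∈ V.

Multiply both sides by a test function v and integrate from 0 to 4/3:
  ∫_0^4/3 −u''(x) v(x) dx = ∫_0^4/3 f(x) v(x) dx.
Integrate the LHS by parts once:
  ∫_0^4/3 −u'' v dx = −[u'(x) v(x)]_0^4/3 + ∫_0^4/3 u'(x) v'(x) dx.
Thus ∫_0^4/3 u'(x) v'(x) dx = ∫_0^4/3 f(x) v(x) dx + [u'(x) v(x)]_0^4/3.
Choose V so that boundary terms are either known or forced to vanish.
Mixed BC: u(0) = 0 (Dirichlet) and u'(4/3) = 0 (Neumann). Define V = {v ∈ H^1(0, 4/3) : v(0) = 0}. Then [u' v]_0^4/3 = u'(4/3)·v(4/3) − u'(0)·0 = 0.
Weak formulation: find u (satisfying any essential BC) such that ∫_0^4/3 u'(x) v'(x) dx = ∫_0^4/3 f v dx for all v ∈ V (Dirichlet at 0 absorbed into V; the Neumann datum at x = 4/3 is zero, so no boundary term remains).
Substituting f(x) = 6*sin(3*π*x), the right-hand side is ∫_0^4/3 (6*sin(3*π*x)) v dx.


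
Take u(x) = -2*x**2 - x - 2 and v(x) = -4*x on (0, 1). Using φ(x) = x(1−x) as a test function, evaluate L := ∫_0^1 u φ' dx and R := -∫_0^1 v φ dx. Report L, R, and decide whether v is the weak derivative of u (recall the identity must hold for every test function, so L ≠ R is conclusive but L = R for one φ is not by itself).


LHS = 1/2, RHS = 1/3. No, v is not the weak derivative of u.

u(x) = -2*x**2 - x - 2, classical derivative u'(x) = -4*x - 1.
φ(x) = x(1−x), so φ'(x) = 1 - 2*x.
Note φ(0) = φ(1) = 0, so the boundary term u·φ vanishes.
LHS = ∫_0^1 u(x) φ'(x) dx = ∫_0^1 (4*x^3 + 3*x - 2) dx. Term by term:
  ∫_0^1 4*x^3 dx = 1;  ∫_0^1 3*x dx = 3/2;  ∫_0^1 -2 dx = -2.
Sum: 1 + 3/2 − 2 = 1/2.
So LHS = 1/2.
∫_0^1 v(x) φ(x) dx = ∫_0^1 (4*x^3 - 4*x^2) dx. Term by term:
  ∫_0^1 4*x^3 dx = 1;  ∫_0^1 -4*x^2 dx = -4/3.
Sum: 1 − 4/3 = -1/3.
So RHS = -∫_0^1 v(x) φ(x) dx = 1/3.
LHS − RHS = 1/6 ≠ 0, so the identity fails.
(For a valid weak derivative the identity must hold for EVERY test function, in particular this one. The failure shows v is NOT the weak derivative of u.)
Correct weak derivative would be u'(x) = -4*x - 1.


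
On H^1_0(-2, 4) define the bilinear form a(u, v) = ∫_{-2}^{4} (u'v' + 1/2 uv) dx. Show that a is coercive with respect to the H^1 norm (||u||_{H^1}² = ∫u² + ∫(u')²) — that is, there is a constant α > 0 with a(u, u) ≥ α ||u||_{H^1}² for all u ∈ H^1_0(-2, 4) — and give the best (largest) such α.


α = (π^2 + 18)/(π^2 + 36)

Coercivity of a(·,·) on H^1_0(-2, 4) means a(u, u) ≥ α ||u||_{H^1}² for every u ∈ H^1_0.
The interval has length L = 6, and Poincaré/coercivity depend only on L. Here a(u, u) = ∫(u')² + (1/2)·∫u².
Here 0 < c = 1/2 < 1. The condition a(u,u) ≥ α||u||_{H^1}² reads (1−α)∫(u')² ≥ (α−c)∫u². Any admissible α is ≤ 1 (rapidly oscillating u have ∫u²/∫(u')² → 0), and α = 1 would force 0 ≥ (1−c)∫u², impossible since c < 1; so 1−α > 0. By the sharp Poincaré inequality on H^1_0 of an interval of length L, ∫(u')² ≥ (π/L)²∫u² with equality for the first sine mode sin(π(x−x₀)/L) (x₀ the left endpoint), so the inequality holds for all u iff (1−α)(π/L)² ≥ α − c, i.e. α ≤ ((π/L)² + c)/((π/L)² + 1) = (1 + c(L/π)²)/(1 + (L/π)²). With (π/L)² = π^2/36 and c = 1/2, the largest admissible constant is α = ((π/L)² + c)/((π/L)² + 1).
Simplifying, α = (π^2 + 18)/(π^2 + 36).


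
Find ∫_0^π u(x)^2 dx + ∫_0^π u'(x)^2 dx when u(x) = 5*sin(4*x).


||u||_{H^1(0,π)}^2 = 425*π/2

u'(x) = 20*cos(4*x).
Expand u² and (u')² and integrate term by term on (0, π), using: for integers n ≥ 1, ∫_0^π sin²(nx) dx = ∫_0^π cos²(nx) dx = π/2; for n ≠ n', ∫_0^π sin(nx)sin(n'x) dx = ∫_0^π cos(nx)cos(n'x) dx = 0; and by product-to-sum, ∫_0^π sin(nx)cos(n'x) dx = ½∫_0^π [sin((n+n')x) + sin((n−n')x)] dx, which is 0 when n+n' is even and 2n/(n²−n'²) when n+n' is odd (it need not vanish on (0, π)).
  u² squared terms: (5)²·∫sin(4x)² dx = 25·π/2 = 25*π/2.
  So ∫_0^π u² dx = 25*π/2.
  (u')² squared terms: (20)²·∫cos(4x)² dx = 400·π/2 = 200*π.
  So ∫_0^π (u')² dx = 200*π.
||u||_{H^1}^2 = (25*π/2) + (200*π) = 425*π/2.


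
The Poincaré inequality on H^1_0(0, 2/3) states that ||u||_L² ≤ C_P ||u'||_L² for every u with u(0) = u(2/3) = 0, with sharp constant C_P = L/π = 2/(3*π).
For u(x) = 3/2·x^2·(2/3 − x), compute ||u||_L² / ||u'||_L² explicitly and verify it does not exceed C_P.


||u||_L² / ||u'||_L² = sqrt(14)/21 < C_P = 2/(3*π).

u(x) = 3/2·x^2·(2/3 − x), so u'(x) = x*(4 - 9*x)/2.
u(x) = 3/2·x^2·(2/3 − x) vanishes at x = 0 and x = 2/3, so u ∈ H^1_0(0, 2/3). Differentiate via the product rule and integrate the resulting polynomials term by term.
  ∫_0^2/3 u² dx = ∫_0^2/3 (9*x^6/4 - 3*x^5 + x^4) dx. Term by term:
    ∫_0^2/3 9*x^6/4 dx = 32/1701;  ∫_0^2/3 -3*x^5 dx = -32/729;  ∫_0^2/3 x^4 dx = 32/1215.
  Sum: 32/1701 − 32/729 + 32/1215 = 32/25515.
  ∫_0^2/3 (u')² dx = ∫_0^2/3 (81*x^4/4 - 18*x^3 + 4*x^2) dx. Term by term:
    ∫_0^2/3 81*x^4/4 dx = 8/15;  ∫_0^2/3 -18*x^3 dx = -8/9;  ∫_0^2/3 4*x^2 dx = 32/81.
  Sum: 8/15 − 8/9 + 32/81 = 16/405.
∫_0^2/3 u² dx = 32/25515, so ||u||_L² = 4*sqrt(70)/945.
∫_0^2/3 (u')² dx = 16/405, so ||u'||_L² = 4*sqrt(5)/45.
Ratio ||u||_L² / ||u'||_L² = sqrt(14)/21.
Sharp Poincaré constant on H^1_0(0, 2/3) is C_P = L/π = 2/(3*π), achieved by sin(3*π/2·x).
A polynomial bump cannot attain the sharp Poincaré constant (only the first sine eigenfunction does), so the ratio is strictly less than C_P, consistent with ||u||_L² ≤ C_P ||u'||_L².


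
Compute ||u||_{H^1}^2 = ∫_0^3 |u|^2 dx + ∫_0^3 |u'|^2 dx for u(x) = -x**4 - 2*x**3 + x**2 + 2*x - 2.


||u||_{H^1}^2 = 1123809/70

The H^1 norm (squared) on an interval (0, L) is
  ||u||_{H^1}^2 = ∫_0^L u(x)^2 dx + ∫_0^L u'(x)^2 dx.
Compute u'(x) = -4*x**3 - 6*x**2 + 2*x + 2.
Then u(x)^2 = x**8 + 4*x**7 + 2*x**6 - 8*x**5 - 3*x**4 + 12*x**3 - 8*x + 4 and u'(x)^2 = 16*x**6 + 48*x**5 + 20*x**4 - 40*x**3 - 20*x**2 + 8*x + 4.
Integrate each monomial from 0 to 3 using ∫_0^3 c·x^n dx = c·3^(n+1)/(n+1):
  ∫_0^3 u(x)^2 dx = ∫_0^3 (x^8 + 4*x^7 + 2*x^6 - 8*x^5 - 3*x^4 + 12*x^3 - 8*x + 4) dx. Term by term:
    ∫_0^3 x^8 dx = 2187;  ∫_0^3 4*x^7 dx = 6561/2;  ∫_0^3 2*x^6 dx = 4374/7;
    ∫_0^3 -8*x^5 dx = -972;  ∫_0^3 -3*x^4 dx = -729/5;  ∫_0^3 12*x^3 dx = 243;
    ∫_0^3 -8*x dx = -36;  ∫_0^3 4 dx = 12.
  Sum: 2187 + 6561/2 + 4374/7 − 972 − 729/5 + 243 − 36 + 12 = 363549/70.
  ∫_0^3 u'(x)^2 dx = ∫_0^3 (16*x^6 + 48*x^5 + 20*x^4 - 40*x^3 - 20*x^2 + 8*x + 4) dx. Term by term:
    ∫_0^3 16*x^6 dx = 34992/7;  ∫_0^3 48*x^5 dx = 5832;  ∫_0^3 20*x^4 dx = 972;
    ∫_0^3 -40*x^3 dx = -810;  ∫_0^3 -20*x^2 dx = -180;  ∫_0^3 8*x dx = 36;
    ∫_0^3 4 dx = 12.
  Sum: 34992/7 + 5832 + 972 − 810 − 180 + 36 + 12 = 76026/7.
Adding: ||u||_{H^1}^2 = 363549/70 + 76026/7 = 1123809/70.


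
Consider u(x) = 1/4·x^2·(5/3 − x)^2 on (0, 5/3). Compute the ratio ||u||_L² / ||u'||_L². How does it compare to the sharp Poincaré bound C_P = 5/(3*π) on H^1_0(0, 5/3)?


||u||_L² / ||u'||_L² = 5*sqrt(3)/18 < C_P = 5/(3*π).

u(x) = 1/4·x^2·(5/3 − x)^2, so u'(x) = x*(3*x - 5)*(6*x - 5)/18.
u(x) = 1/4·x^2·(5/3 − x)^2 vanishes at x = 0 and x = 5/3, so u ∈ H^1_0(0, 5/3). Differentiate via the product rule and integrate the resulting polynomials term by term.
  ∫_0^5/3 u² dx = ∫_0^5/3 (x^8/16 - 5*x^7/12 + 25*x^6/24 - 125*x^5/108 + 625*x^4/1296) dx. Term by term:
    ∫_0^5/3 x^8/16 dx = 1953125/2834352;  ∫_0^5/3 -5*x^7/12 dx = -1953125/629856;  ∫_0^5/3 25*x^6/24 dx = 1953125/367416;
    ∫_0^5/3 -125*x^5/108 dx = -1953125/472392;  ∫_0^5/3 625*x^4/1296 dx = 390625/314928.
  Sum: 1953125/2834352 − 1953125/629856 + 1953125/367416 − 1953125/472392 + 390625/314928 = 390625/39680928.
  ∫_0^5/3 (u')² dx = ∫_0^5/3 (x^6 - 5*x^5 + 325*x^4/36 - 125*x^3/18 + 625*x^2/324) dx. Term by term:
    ∫_0^5/3 x^6 dx = 78125/15309;  ∫_0^5/3 -5*x^5 dx = -78125/4374;  ∫_0^5/3 325*x^4/36 dx = 203125/8748;
    ∫_0^5/3 -125*x^3/18 dx = -78125/5832;  ∫_0^5/3 625*x^2/324 dx = 78125/26244.
  Sum: 78125/15309 − 78125/4374 + 203125/8748 − 78125/5832 + 78125/26244 = 15625/367416.
∫_0^5/3 u² dx = 390625/39680928, so ||u||_L² = 625*sqrt(42)/40824.
∫_0^5/3 (u')² dx = 15625/367416, so ||u'||_L² = 125*sqrt(14)/2268.
Ratio ||u||_L² / ||u'||_L² = 5*sqrt(3)/18.
Sharp Poincaré constant on H^1_0(0, 5/3) is C_P = L/π = 5/(3*π), achieved by sin(3*π/5·x).
A polynomial bump cannot attain the sharp Poincaré constant (only the first sine eigenfunction does), so the ratio is strictly less than C_P, consistent with ||u||_L² ≤ C_P ||u'||_L².


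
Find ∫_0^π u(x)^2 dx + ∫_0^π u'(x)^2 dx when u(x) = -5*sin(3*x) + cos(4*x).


||u||_{H^1(0,π)}^2 = 1020/7 + 267*π/2

u'(x) = -4*sin(4*x) - 15*cos(3*x).
Expand u² and (u')² and integrate term by term on (0, π), using: for integers n ≥ 1, ∫_0^π sin²(nx) dx = ∫_0^π cos²(nx) dx = π/2; for n ≠ n', ∫_0^π sin(nx)sin(n'x) dx = ∫_0^π cos(nx)cos(n'x) dx = 0; and by product-to-sum, ∫_0^π sin(nx)cos(n'x) dx = ½∫_0^π [sin((n+n')x) + sin((n−n')x)] dx, which is 0 when n+n' is even and 2n/(n²−n'²) when n+n' is odd (it need not vanish on (0, π)).
  u² squared terms: (-5)²·∫sin(3x)² dx = 25·π/2 = 25*π/2;  (1)²·∫cos(4x)² dx = 1·π/2 = π/2.
  u² cross terms: 2·(-5)·(1)·∫sin(3x)·cos(4x) dx = -10·(-6/7) = 60/7.
  So ∫_0^π u² dx = 25*π/2 + π/2 + 60/7 = 60/7 + 13*π.
  (u')² squared terms: (-15)²·∫cos(3x)² dx = 225·π/2 = 225*π/2;  (-4)²·∫sin(4x)² dx = 16·π/2 = 8*π.
  (u')² cross terms: 2·(-15)·(-4)·∫cos(3x)·sin(4x) dx = 120·(8/7) = 960/7.
  So ∫_0^π (u')² dx = 225*π/2 + 8*π + 960/7 = 960/7 + 241*π/2.
||u||_{H^1}^2 = (60/7 + 13*π) + (960/7 + 241*π/2) = 1020/7 + 267*π/2.


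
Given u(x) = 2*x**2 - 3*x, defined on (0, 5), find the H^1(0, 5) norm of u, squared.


||u||_{H^1}^2 = 4235/3

The H^1 norm (squared) on an interval (0, L) is
  ||u||_{H^1}^2 = ∫_0^L u(x)^2 dx + ∫_0^L u'(x)^2 dx.
Compute u'(x) = 4*x - 3.
Then u(x)^2 = 4*x**4 - 12*x**3 + 9*x**2 and u'(x)^2 = 16*x**2 - 24*x + 9.
Integrate each monomial from 0 to 5 using ∫_0^5 c·x^n dx = c·5^(n+1)/(n+1):
  ∫_0^5 u(x)^2 dx = ∫_0^5 (4*x^4 - 12*x^3 + 9*x^2) dx. Term by term:
    ∫_0^5 4*x^4 dx = 2500;  ∫_0^5 -12*x^3 dx = -1875;  ∫_0^5 9*x^2 dx = 375.
  Sum: 2500 − 1875 + 375 = 1000.
  ∫_0^5 u'(x)^2 dx = ∫_0^5 (16*x^2 - 24*x + 9) dx. Term by term:
    ∫_0^5 16*x^2 dx = 2000/3;  ∫_0^5 -24*x dx = -300;  ∫_0^5 9 dx = 45.
  Sum: 2000/3 − 300 + 45 = 1235/3.
Adding: ||u||_{H^1}^2 = 1000 + 1235/3 = 4235/3.


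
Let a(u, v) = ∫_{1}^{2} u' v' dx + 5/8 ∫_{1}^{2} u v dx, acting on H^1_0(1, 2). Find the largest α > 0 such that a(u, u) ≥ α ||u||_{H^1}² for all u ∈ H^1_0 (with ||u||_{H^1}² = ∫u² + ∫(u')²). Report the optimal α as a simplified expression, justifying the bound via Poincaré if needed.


α = (5/8 + π^2)/(1 + π^2)

Coercivity of a(·,·) on H^1_0(1, 2) means a(u, u) ≥ α ||u||_{H^1}² for every u ∈ H^1_0.
The interval has length L = 1, and Poincaré/coercivity depend only on L. Here a(u, u) = ∫(u')² + (5/8)·∫u².
Here 0 < c = 5/8 < 1. The condition a(u,u) ≥ α||u||_{H^1}² reads (1−α)∫(u')² ≥ (α−c)∫u². Any admissible α is ≤ 1 (rapidly oscillating u have ∫u²/∫(u')² → 0), and α = 1 would force 0 ≥ (1−c)∫u², impossible since c < 1; so 1−α > 0. By the sharp Poincaré inequality on H^1_0 of an interval of length L, ∫(u')² ≥ (π/L)²∫u² with equality for the first sine mode sin(π(x−x₀)/L) (x₀ the left endpoint), so the inequality holds for all u iff (1−α)(π/L)² ≥ α − c, i.e. α ≤ ((π/L)² + c)/((π/L)² + 1) = (1 + c(L/π)²)/(1 + (L/π)²). With (π/L)² = π^2 and c = 5/8, the largest admissible constant is α = ((π/L)² + c)/((π/L)² + 1).
Simplifying, α = (5/8 + π^2)/(1 + π^2).


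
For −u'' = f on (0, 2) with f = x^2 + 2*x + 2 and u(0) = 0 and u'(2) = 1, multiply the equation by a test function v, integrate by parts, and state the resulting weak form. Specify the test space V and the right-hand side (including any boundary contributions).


V = {v ∈ H^1(0, 2) : v(0) = 0} (test functions vanish at x = 0 where u is specified); weak form: ∫_0^2 u'v' dx = ∫_0^2 (x^2 + 2*x + 2) v dx + v(2) for all v ∈ V.

Multiply both sides by a test function v and integrate from 0 to 2:
  ∫_0^2 −u''(x) v(x) dx = ∫_0^2 f(x) v(x) dx.
Integrate the LHS by parts once:
  ∫_0^2 −u'' v dx = −[u'(x) v(x)]_0^2 + ∫_0^2 u'(x) v'(x) dx.
Thus ∫_0^2 u'(x) v'(x) dx = ∫_0^2 f(x) v(x) dx + [u'(x) v(x)]_0^2.
Choose V so that boundary terms are either known or forced to vanish.
Mixed BC: u(0) = 0 (Dirichlet) and u'(2) = 1 (Neumann). Define V = {v ∈ H^1(0, 2) : v(0) = 0}. Then [u' v]_0^2 = u'(2)·v(2) − u'(0)·0 = v(2).
Weak formulation: find u (satisfying any essential BC) such that ∫_0^2 u'(x) v'(x) dx = ∫_0^2 f v dx + v(2) for all v ∈ V (Dirichlet at 0 absorbed into V; Neumann datum at x = 2 contributes the boundary term).
Substituting f(x) = x^2 + 2*x + 2, the right-hand side is ∫_0^2 (x^2 + 2*x + 2) v dx + v(2).


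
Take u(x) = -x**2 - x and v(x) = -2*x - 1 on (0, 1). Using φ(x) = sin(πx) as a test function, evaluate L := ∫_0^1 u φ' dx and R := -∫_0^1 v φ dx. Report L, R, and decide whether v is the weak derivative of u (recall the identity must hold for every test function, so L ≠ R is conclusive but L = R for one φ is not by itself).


LHS = 4/π, RHS = 4/π. Yes, v = u' weakly.

u(x) = -x**2 - x, classical derivative u'(x) = -2*x - 1.
φ(x) = sin(πx), so φ'(x) = π*cos(π*x).
Note φ(0) = φ(1) = 0, so the boundary term u·φ vanishes.
LHS = ∫_0^1 u(x) φ'(x) dx = ∫_0^1 (-π*x^2*cos(π*x) - π*x*cos(π*x)) dx. Term by term:
  ∫_0^1 -π*x*cos(π*x) dx = 2/π;  ∫_0^1 -π*x^2*cos(π*x) dx = 2/π.
Sum: 2/π + 2/π = 4/π.
So LHS = 4/π.
∫_0^1 v(x) φ(x) dx = ∫_0^1 (-2*x*sin(π*x) - sin(π*x)) dx. Term by term:
  ∫_0^1 -sin(π*x) dx = -2/π;  ∫_0^1 -2*x*sin(π*x) dx = -2/π.
Sum: -2/π − 2/π = -4/π.
So RHS = -∫_0^1 v(x) φ(x) dx = 4/π.
LHS = RHS, so the identity holds for this test φ.
Moreover u is smooth here and v(x) = u'(x) = -2*x - 1 pointwise, so the identity holds for every test function. Hence v is the weak derivative of u.


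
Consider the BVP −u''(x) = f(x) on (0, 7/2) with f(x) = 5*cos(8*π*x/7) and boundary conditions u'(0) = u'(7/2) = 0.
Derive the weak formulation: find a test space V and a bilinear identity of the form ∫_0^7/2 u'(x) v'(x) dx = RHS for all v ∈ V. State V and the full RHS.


V = H^1(0, 7/2) (no boundary constraint on v; u is determined up to an additive constant); weak form: ∫_0^7/2 u'v' dx = ∫_0^7/2 (5*cos(8*π*x/7)) v dx for all v ∈ V.

Multiply both sides by a test function v and integrate from 0 to 7/2:
  ∫_0^7/2 −u''(x) v(x) dx = ∫_0^7/2 f(x) v(x) dx.
Integrate the LHS by parts once:
  ∫_0^7/2 −u'' v dx = −[u'(x) v(x)]_0^7/2 + ∫_0^7/2 u'(x) v'(x) dx.
Thus ∫_0^7/2 u'(x) v'(x) dx = ∫_0^7/2 f(x) v(x) dx + [u'(x) v(x)]_0^7/2.
Choose V so that boundary terms are either known or forced to vanish.
u has homogeneous Neumann: u'(0) = u'(7/2) = 0. So [u' v]_0^7/2 = 0·v(7/2) − 0·v(0) = 0 for any v; take V = H^1(0, 7/2).
Weak formulation: find u (satisfying any essential BC) such that ∫_0^7/2 u'(x) v'(x) dx = ∫_0^7/2 f v dx for all v ∈ V (homogeneous Neumann, so boundary terms vanish).
Substituting f(x) = 5*cos(8*π*x/7), the right-hand side is ∫_0^7/2 (5*cos(8*π*x/7)) v dx.
Compatibility check (pure Neumann): taking v ≡ 1 ∈ V gives 0 = ∫_0^7/2 f dx + (0) − (0), i.e. ∫_0^7/2 f dx must equal u'(0) − u'(7/2) = 0. Indeed ∫_0^7/2 (5*cos(8*π*x/7)) dx = 0, so the data are compatible. The solution is then unique only up to an additive constant (fix it e.g. by requiring ∫_0^7/2 u dx = 0).


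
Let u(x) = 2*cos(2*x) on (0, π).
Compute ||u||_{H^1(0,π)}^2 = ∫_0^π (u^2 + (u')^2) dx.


||u||_{H^1(0,π)}^2 = 10*π

u'(x) = -4*sin(2*x).
Expand u² and (u')² and integrate term by term on (0, π), using: for integers n ≥ 1, ∫_0^π sin²(nx) dx = ∫_0^π cos²(nx) dx = π/2; for n ≠ n', ∫_0^π sin(nx)sin(n'x) dx = ∫_0^π cos(nx)cos(n'x) dx = 0; and by product-to-sum, ∫_0^π sin(nx)cos(n'x) dx = ½∫_0^π [sin((n+n')x) + sin((n−n')x)] dx, which is 0 when n+n' is even and 2n/(n²−n'²) when n+n' is odd (it need not vanish on (0, π)).
  u² squared terms: (2)²·∫cos(2x)² dx = 4·π/2 = 2*π.
  So ∫_0^π u² dx = 2*π.
  (u')² squared terms: (-4)²·∫sin(2x)² dx = 16·π/2 = 8*π.
  So ∫_0^π (u')² dx = 8*π.
||u||_{H^1}^2 = (2*π) + (8*π) = 10*π.


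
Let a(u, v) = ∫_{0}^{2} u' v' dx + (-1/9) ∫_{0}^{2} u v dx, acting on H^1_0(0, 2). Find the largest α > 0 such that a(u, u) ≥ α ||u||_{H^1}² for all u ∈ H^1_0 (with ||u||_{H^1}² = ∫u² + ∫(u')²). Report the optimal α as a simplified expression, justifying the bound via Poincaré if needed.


α = (-4/9 + π^2)/(4 + π^2)

Coercivity of a(·,·) on H^1_0(0, 2) means a(u, u) ≥ α ||u||_{H^1}² for every u ∈ H^1_0.
The interval has length L = 2, and Poincaré/coercivity depend only on L. Here a(u, u) = ∫(u')² + (-1/9)·∫u².
Here c = -1/9 < 0 with |c| < (π/L)² = π^2/4, so coercivity still holds. The condition a(u,u) ≥ α||u||_{H^1}² reads (1−α)∫(u')² ≥ (α−c)∫u². Any admissible α is ≤ 1 (rapidly oscillating u have ∫u²/∫(u')² → 0), and α = 1 would force 0 ≥ (1−c)∫u², impossible since c < 1; so 1−α > 0. By the sharp Poincaré inequality on H^1_0 of an interval of length L, ∫(u')² ≥ (π/L)²∫u² with equality for the first sine mode sin(π(x−x₀)/L) (x₀ the left endpoint), so the inequality holds for all u iff (1−α)(π/L)² ≥ α − c, i.e. α ≤ ((π/L)² + c)/((π/L)² + 1) = (1 + c(L/π)²)/(1 + (L/π)²). (Direct route, valid since c ≤ 0: Poincaré gives c∫u² ≥ c(L/π)²∫(u')², so a(u,u) ≥ (1 + c(L/π)²)∫(u')², while ||u||_{H^1}² ≤ (1 + (L/π)²)∫(u')²; dividing yields the same α.) With (π/L)² = π^2/4 and c = -1/9, the largest admissible constant is α = ((π/L)² + c)/((π/L)² + 1).
Simplifying, α = (-4/9 + π^2)/(4 + π^2).


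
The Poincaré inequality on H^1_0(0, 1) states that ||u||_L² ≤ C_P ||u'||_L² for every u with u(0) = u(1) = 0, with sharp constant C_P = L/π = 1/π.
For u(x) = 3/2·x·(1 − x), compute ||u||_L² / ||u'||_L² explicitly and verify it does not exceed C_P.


||u||_L² / ||u'||_L² = sqrt(10)/10 < C_P = 1/π.

u(x) = 3/2·x·(1 − x), so u'(x) = 3/2 - 3*x.
u(x) = 3/2·x·(1 − x) vanishes at x = 0 and x = 1, so u ∈ H^1_0(0, 1). Differentiate via the product rule and integrate the resulting polynomials term by term.
  ∫_0^1 u² dx = ∫_0^1 (9*x^4/4 - 9*x^3/2 + 9*x^2/4) dx. Term by term:
    ∫_0^1 9*x^4/4 dx = 9/20;  ∫_0^1 -9*x^3/2 dx = -9/8;  ∫_0^1 9*x^2/4 dx = 3/4.
  Sum: 9/20 − 9/8 + 3/4 = 3/40.
  ∫_0^1 (u')² dx = ∫_0^1 (9*x^2 - 9*x + 9/4) dx. Term by term:
    ∫_0^1 9*x^2 dx = 3;  ∫_0^1 -9*x dx = -9/2;  ∫_0^1 9/4 dx = 9/4.
  Sum: 3 − 9/2 + 9/4 = 3/4.
∫_0^1 u² dx = 3/40, so ||u||_L² = sqrt(30)/20.
∫_0^1 (u')² dx = 3/4, so ||u'||_L² = sqrt(3)/2.
Ratio ||u||_L² / ||u'||_L² = sqrt(10)/10.
Sharp Poincaré constant on H^1_0(0, 1) is C_P = L/π = 1/π, achieved by sin(π·x).
A polynomial bump cannot attain the sharp Poincaré constant (only the first sine eigenfunction does), so the ratio is strictly less than C_P, consistent with ||u||_L² ≤ C_P ||u'||_L².


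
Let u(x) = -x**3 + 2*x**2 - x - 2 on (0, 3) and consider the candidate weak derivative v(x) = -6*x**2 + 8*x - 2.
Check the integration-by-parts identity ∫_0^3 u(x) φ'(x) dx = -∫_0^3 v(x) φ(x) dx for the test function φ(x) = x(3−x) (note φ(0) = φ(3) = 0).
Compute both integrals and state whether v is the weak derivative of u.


LHS = 279/20, RHS = 279/10. No, v is not the weak derivative of u.

u(x) = -x**3 + 2*x**2 - x - 2, classical derivative u'(x) = -3*x**2 + 4*x - 1.
φ(x) = x(3−x), so φ'(x) = 3 - 2*x.
Note φ(0) = φ(3) = 0, so the boundary term u·φ vanishes.
LHS = ∫_0^3 u(x) φ'(x) dx = ∫_0^3 (2*x^4 - 7*x^3 + 8*x^2 + x - 6) dx. Term by term:
  ∫_0^3 2*x^4 dx = 486/5;  ∫_0^3 -7*x^3 dx = -567/4;  ∫_0^3 8*x^2 dx = 72;
  ∫_0^3 x dx = 9/2;  ∫_0^3 -6 dx = -18.
Sum: 486/5 − 567/4 + 72 + 9/2 − 18 = 279/20.
So LHS = 279/20.
∫_0^3 v(x) φ(x) dx = ∫_0^3 (6*x^4 - 26*x^3 + 26*x^2 - 6*x) dx. Term by term:
  ∫_0^3 6*x^4 dx = 1458/5;  ∫_0^3 -26*x^3 dx = -1053/2;  ∫_0^3 26*x^2 dx = 234;
  ∫_0^3 -6*x dx = -27.
Sum: 1458/5 − 1053/2 + 234 − 27 = -279/10.
So RHS = -∫_0^3 v(x) φ(x) dx = 279/10.
LHS − RHS = -279/20 ≠ 0, so the identity fails.
(For a valid weak derivative the identity must hold for EVERY test function, in particular this one. The failure shows v is NOT the weak derivative of u.)
Correct weak derivative would be u'(x) = -3*x**2 + 4*x - 1.


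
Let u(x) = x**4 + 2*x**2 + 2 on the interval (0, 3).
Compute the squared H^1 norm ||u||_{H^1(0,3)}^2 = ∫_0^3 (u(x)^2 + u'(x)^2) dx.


||u||_{H^1}^2 = 74253/7

The H^1 norm (squared) on an interval (0, L) is
  ||u||_{H^1}^2 = ∫_0^L u(x)^2 dx + ∫_0^L u'(x)^2 dx.
Compute u'(x) = 4*x**3 + 4*x.
Then u(x)^2 = x**8 + 4*x**6 + 8*x**4 + 8*x**2 + 4 and u'(x)^2 = 16*x**6 + 32*x**4 + 16*x**2.
Integrate each monomial from 0 to 3 using ∫_0^3 c·x^n dx = c·3^(n+1)/(n+1):
  ∫_0^3 u(x)^2 dx = ∫_0^3 (x^8 + 4*x^6 + 8*x^4 + 8*x^2 + 4) dx. Term by term:
    ∫_0^3 x^8 dx = 2187;  ∫_0^3 4*x^6 dx = 8748/7;  ∫_0^3 8*x^4 dx = 1944/5;
    ∫_0^3 8*x^2 dx = 72;  ∫_0^3 4 dx = 12.
  Sum: 2187 + 8748/7 + 1944/5 + 72 + 12 = 136833/35.
  ∫_0^3 u'(x)^2 dx = ∫_0^3 (16*x^6 + 32*x^4 + 16*x^2) dx. Term by term:
    ∫_0^3 16*x^6 dx = 34992/7;  ∫_0^3 32*x^4 dx = 7776/5;  ∫_0^3 16*x^2 dx = 144.
  Sum: 34992/7 + 7776/5 + 144 = 234432/35.
Adding: ||u||_{H^1}^2 = 136833/35 + 234432/35 = 74253/7.


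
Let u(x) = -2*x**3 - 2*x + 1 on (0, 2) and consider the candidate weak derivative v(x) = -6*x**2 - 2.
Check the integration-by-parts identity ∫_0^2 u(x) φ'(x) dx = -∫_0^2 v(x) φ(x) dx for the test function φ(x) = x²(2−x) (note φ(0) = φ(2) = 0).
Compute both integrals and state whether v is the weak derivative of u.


LHS = 232/15, RHS = 232/15. Yes, v = u' weakly.

u(x) = -2*x**3 - 2*x + 1, classical derivative u'(x) = -6*x**2 - 2.
φ(x) = x²(2−x), so φ'(x) = x*(4 - 3*x).
Note φ(0) = φ(2) = 0, so the boundary term u·φ vanishes.
LHS = ∫_0^2 u(x) φ'(x) dx = ∫_0^2 (6*x^5 - 8*x^4 + 6*x^3 - 11*x^2 + 4*x) dx. Term by term:
  ∫_0^2 6*x^5 dx = 64;  ∫_0^2 -8*x^4 dx = -256/5;  ∫_0^2 6*x^3 dx = 24;
  ∫_0^2 -11*x^2 dx = -88/3;  ∫_0^2 4*x dx = 8.
Sum: 64 − 256/5 + 24 − 88/3 + 8 = 232/15.
So LHS = 232/15.
∫_0^2 v(x) φ(x) dx = ∫_0^2 (6*x^5 - 12*x^4 + 2*x^3 - 4*x^2) dx. Term by term:
  ∫_0^2 6*x^5 dx = 64;  ∫_0^2 -12*x^4 dx = -384/5;  ∫_0^2 2*x^3 dx = 8;
  ∫_0^2 -4*x^2 dx = -32/3.
Sum: 64 − 384/5 + 8 − 32/3 = -232/15.
So RHS = -∫_0^2 v(x) φ(x) dx = 232/15.
LHS = RHS, so the identity holds for this test φ.
Moreover u is smooth here and v(x) = u'(x) = -6*x**2 - 2 pointwise, so the identity holds for every test function. Hence v is the weak derivative of u.


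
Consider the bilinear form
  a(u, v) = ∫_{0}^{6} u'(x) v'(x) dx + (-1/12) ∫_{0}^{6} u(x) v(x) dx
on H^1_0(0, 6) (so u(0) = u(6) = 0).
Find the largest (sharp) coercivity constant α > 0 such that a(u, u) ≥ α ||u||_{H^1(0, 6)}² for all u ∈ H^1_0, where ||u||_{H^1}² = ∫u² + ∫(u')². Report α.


α = (-3 + π^2)/(π^2 + 36)

Coercivity of a(·,·) on H^1_0(0, 6) means a(u, u) ≥ α ||u||_{H^1}² for every u ∈ H^1_0.
The interval has length L = 6, and Poincaré/coercivity depend only on L. Here a(u, u) = ∫(u')² + (-1/12)·∫u².
Here c = -1/12 < 0 with |c| < (π/L)² = π^2/36, so coercivity still holds. The condition a(u,u) ≥ α||u||_{H^1}² reads (1−α)∫(u')² ≥ (α−c)∫u². Any admissible α is ≤ 1 (rapidly oscillating u have ∫u²/∫(u')² → 0), and α = 1 would force 0 ≥ (1−c)∫u², impossible since c < 1; so 1−α > 0. By the sharp Poincaré inequality on H^1_0 of an interval of length L, ∫(u')² ≥ (π/L)²∫u² with equality for the first sine mode sin(π(x−x₀)/L) (x₀ the left endpoint), so the inequality holds for all u iff (1−α)(π/L)² ≥ α − c, i.e. α ≤ ((π/L)² + c)/((π/L)² + 1) = (1 + c(L/π)²)/(1 + (L/π)²). (Direct route, valid since c ≤ 0: Poincaré gives c∫u² ≥ c(L/π)²∫(u')², so a(u,u) ≥ (1 + c(L/π)²)∫(u')², while ||u||_{H^1}² ≤ (1 + (L/π)²)∫(u')²; dividing yields the same α.) With (π/L)² = π^2/36 and c = -1/12, the largest admissible constant is α = ((π/L)² + c)/((π/L)² + 1).
Simplifying, α = (-3 + π^2)/(π^2 + 36).


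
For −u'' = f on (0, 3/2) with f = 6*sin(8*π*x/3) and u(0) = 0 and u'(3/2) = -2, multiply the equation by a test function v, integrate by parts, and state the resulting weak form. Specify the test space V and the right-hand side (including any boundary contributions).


V = {v ∈ H^1(0, 3/2) : v(0) = 0} (test functions vanish at x = 0 where u is specified); weak form: ∫_0^3/2 u'v' dx = ∫_0^3/2 (6*sin(8*π*x/3)) v dx − 2·v(3/2) for all v ∈ V.

Multiply both sides by a test function v and integrate from 0 to 3/2:
  ∫_0^3/2 −u''(x) v(x) dx = ∫_0^3/2 f(x) v(x) dx.
Integrate the LHS by parts once:
  ∫_0^3/2 −u'' v dx = −[u'(x) v(x)]_0^3/2 + ∫_0^3/2 u'(x) v'(x) dx.
Thus ∫_0^3/2 u'(x) v'(x) dx = ∫_0^3/2 f(x) v(x) dx + [u'(x) v(x)]_0^3/2.
Choose V so that boundary terms are either known or forced to vanish.
Mixed BC: u(0) = 0 (Dirichlet) and u'(3/2) = -2 (Neumann). Define V = {v ∈ H^1(0, 3/2) : v(0) = 0}. Then [u' v]_0^3/2 = u'(3/2)·v(3/2) − u'(0)·0 = − 2·v(3/2).
Weak formulation: find u (satisfying any essential BC) such that ∫_0^3/2 u'(x) v'(x) dx = ∫_0^3/2 f v dx − 2·v(3/2) for all v ∈ V (Dirichlet at 0 absorbed into V; Neumann datum at x = 3/2 contributes the boundary term).
Substituting f(x) = 6*sin(8*π*x/3), the right-hand side is ∫_0^3/2 (6*sin(8*π*x/3)) v dx − 2·v(3/2).


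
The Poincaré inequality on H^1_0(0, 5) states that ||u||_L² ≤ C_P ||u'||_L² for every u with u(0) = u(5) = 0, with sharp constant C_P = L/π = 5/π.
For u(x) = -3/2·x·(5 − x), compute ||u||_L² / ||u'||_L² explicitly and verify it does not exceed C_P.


||u||_L² / ||u'||_L² = sqrt(10)/2 < C_P = 5/π.

u(x) = -3/2·x·(5 − x), so u'(x) = 3*x - 15/2.
u(x) = -3/2·x·(5 − x) vanishes at x = 0 and x = 5, so u ∈ H^1_0(0, 5). Differentiate via the product rule and integrate the resulting polynomials term by term.
  ∫_0^5 u² dx = ∫_0^5 (9*x^4/4 - 45*x^3/2 + 225*x^2/4) dx. Term by term:
    ∫_0^5 9*x^4/4 dx = 5625/4;  ∫_0^5 -45*x^3/2 dx = -28125/8;  ∫_0^5 225*x^2/4 dx = 9375/4.
  Sum: 5625/4 − 28125/8 + 9375/4 = 1875/8.
  ∫_0^5 (u')² dx = ∫_0^5 (9*x^2 - 45*x + 225/4) dx. Term by term:
    ∫_0^5 9*x^2 dx = 375;  ∫_0^5 -45*x dx = -1125/2;  ∫_0^5 225/4 dx = 1125/4.
  Sum: 375 − 1125/2 + 1125/4 = 375/4.
∫_0^5 u² dx = 1875/8, so ||u||_L² = 25*sqrt(6)/4.
∫_0^5 (u')² dx = 375/4, so ||u'||_L² = 5*sqrt(15)/2.
Ratio ||u||_L² / ||u'||_L² = sqrt(10)/2.
Sharp Poincaré constant on H^1_0(0, 5) is C_P = L/π = 5/π, achieved by sin(π/5·x).
A polynomial bump cannot attain the sharp Poincaré constant (only the first sine eigenfunction does), so the ratio is strictly less than C_P, consistent with ||u||_L² ≤ C_P ||u'||_L².


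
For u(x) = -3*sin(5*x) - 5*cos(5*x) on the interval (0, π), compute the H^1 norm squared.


||u||_{H^1(0,π)}^2 = 442*π

u'(x) = 25*sin(5*x) - 15*cos(5*x).
Expand u² and (u')² and integrate term by term on (0, π), using: for integers n ≥ 1, ∫_0^π sin²(nx) dx = ∫_0^π cos²(nx) dx = π/2; for n ≠ n', ∫_0^π sin(nx)sin(n'x) dx = ∫_0^π cos(nx)cos(n'x) dx = 0; and by product-to-sum, ∫_0^π sin(nx)cos(n'x) dx = ½∫_0^π [sin((n+n')x) + sin((n−n')x)] dx, which is 0 when n+n' is even and 2n/(n²−n'²) when n+n' is odd (it need not vanish on (0, π)).
  u² squared terms: (-5)²·∫cos(5x)² dx = 25·π/2 = 25*π/2;  (-3)²·∫sin(5x)² dx = 9·π/2 = 9*π/2.
  u² cross terms: 2·(-5)·(-3)·∫cos(5x)·sin(5x) dx = 30·(0) = 0.
  So ∫_0^π u² dx = 25*π/2 + 9*π/2 + 0 = 17*π.
  (u')² squared terms: (-15)²·∫cos(5x)² dx = 225·π/2 = 225*π/2;  (25)²·∫sin(5x)² dx = 625·π/2 = 625*π/2.
  (u')² cross terms: 2·(-15)·(25)·∫cos(5x)·sin(5x) dx = -750·(0) = 0.
  So ∫_0^π (u')² dx = 225*π/2 + 625*π/2 + 0 = 425*π.
||u||_{H^1}^2 = (17*π) + (425*π) = 442*π.


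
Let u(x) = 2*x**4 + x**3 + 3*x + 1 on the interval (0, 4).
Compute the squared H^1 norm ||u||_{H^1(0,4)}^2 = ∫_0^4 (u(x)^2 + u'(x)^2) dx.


||u||_{H^1}^2 = 110290568/315

The H^1 norm (squared) on an interval (0, L) is
  ||u||_{H^1}^2 = ∫_0^L u(x)^2 dx + ∫_0^L u'(x)^2 dx.
Compute u'(x) = 8*x**3 + 3*x**2 + 3.
Then u(x)^2 = 4*x**8 + 4*x**7 + x**6 + 12*x**5 + 10*x**4 + 2*x**3 + 9*x**2 + 6*x + 1 and u'(x)^2 = 64*x**6 + 48*x**5 + 9*x**4 + 48*x**3 + 18*x**2 + 9.
Integrate each monomial from 0 to 4 using ∫_0^4 c·x^n dx = c·4^(n+1)/(n+1):
  ∫_0^4 u(x)^2 dx = ∫_0^4 (4*x^8 + 4*x^7 + x^6 + 12*x^5 + 10*x^4 + 2*x^3 + 9*x^2 + 6*x + 1) dx. Term by term:
    ∫_0^4 4*x^8 dx = 1048576/9;  ∫_0^4 4*x^7 dx = 32768;  ∫_0^4 x^6 dx = 16384/7;
    ∫_0^4 12*x^5 dx = 8192;  ∫_0^4 10*x^4 dx = 2048;  ∫_0^4 2*x^3 dx = 128;
    ∫_0^4 9*x^2 dx = 192;  ∫_0^4 6*x dx = 48;  ∫_0^4 1 dx = 4.
  Sum: 1048576/9 + 32768 + 16384/7 + 8192 + 2048 + 128 + 192 + 48 + 4 = 10220428/63.
  ∫_0^4 u'(x)^2 dx = ∫_0^4 (64*x^6 + 48*x^5 + 9*x^4 + 48*x^3 + 18*x^2 + 9) dx. Term by term:
    ∫_0^4 64*x^6 dx = 1048576/7;  ∫_0^4 48*x^5 dx = 32768;  ∫_0^4 9*x^4 dx = 9216/5;
    ∫_0^4 48*x^3 dx = 3072;  ∫_0^4 18*x^2 dx = 384;  ∫_0^4 9 dx = 36.
  Sum: 1048576/7 + 32768 + 9216/5 + 3072 + 384 + 36 = 6576492/35.
Adding: ||u||_{H^1}^2 = 10220428/63 + 6576492/35 = 110290568/315.


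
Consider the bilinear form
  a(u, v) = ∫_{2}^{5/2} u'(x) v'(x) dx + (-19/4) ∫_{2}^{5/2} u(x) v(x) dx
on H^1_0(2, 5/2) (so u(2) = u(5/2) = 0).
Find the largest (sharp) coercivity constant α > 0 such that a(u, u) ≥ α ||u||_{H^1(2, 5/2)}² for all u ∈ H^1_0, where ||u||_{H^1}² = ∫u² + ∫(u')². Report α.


α = (-19 + 16*π^2)/(4*(1 + 4*π^2))

Coercivity of a(·,·) on H^1_0(2, 5/2) means a(u, u) ≥ α ||u||_{H^1}² for every u ∈ H^1_0.
The interval has length L = 1/2, and Poincaré/coercivity depend only on L. Here a(u, u) = ∫(u')² + (-19/4)·∫u².
Here c = -19/4 < 0 with |c| < (π/L)² = 4*π^2, so coercivity still holds. The condition a(u,u) ≥ α||u||_{H^1}² reads (1−α)∫(u')² ≥ (α−c)∫u². Any admissible α is ≤ 1 (rapidly oscillating u have ∫u²/∫(u')² → 0), and α = 1 would force 0 ≥ (1−c)∫u², impossible since c < 1; so 1−α > 0. By the sharp Poincaré inequality on H^1_0 of an interval of length L, ∫(u')² ≥ (π/L)²∫u² with equality for the first sine mode sin(π(x−x₀)/L) (x₀ the left endpoint), so the inequality holds for all u iff (1−α)(π/L)² ≥ α − c, i.e. α ≤ ((π/L)² + c)/((π/L)² + 1) = (1 + c(L/π)²)/(1 + (L/π)²). (Direct route, valid since c ≤ 0: Poincaré gives c∫u² ≥ c(L/π)²∫(u')², so a(u,u) ≥ (1 + c(L/π)²)∫(u')², while ||u||_{H^1}² ≤ (1 + (L/π)²)∫(u')²; dividing yields the same α.) With (π/L)² = 4*π^2 and c = -19/4, the largest admissible constant is α = ((π/L)² + c)/((π/L)² + 1).
Simplifying, α = (-19 + 16*π^2)/(4*(1 + 4*π^2)).


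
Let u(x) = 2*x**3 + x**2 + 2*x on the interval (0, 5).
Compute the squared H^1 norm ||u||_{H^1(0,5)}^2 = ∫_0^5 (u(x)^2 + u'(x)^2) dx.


||u||_{H^1}^2 = 623090/7

The H^1 norm (squared) on an interval (0, L) is
  ||u||_{H^1}^2 = ∫_0^L u(x)^2 dx + ∫_0^L u'(x)^2 dx.
Compute u'(x) = 6*x**2 + 2*x + 2.
Then u(x)^2 = 4*x**6 + 4*x**5 + 9*x**4 + 4*x**3 + 4*x**2 and u'(x)^2 = 36*x**4 + 24*x**3 + 28*x**2 + 8*x + 4.
Integrate each monomial from 0 to 5 using ∫_0^5 c·x^n dx = c·5^(n+1)/(n+1):
  ∫_0^5 u(x)^2 dx = ∫_0^5 (4*x^6 + 4*x^5 + 9*x^4 + 4*x^3 + 4*x^2) dx. Term by term:
    ∫_0^5 4*x^6 dx = 312500/7;  ∫_0^5 4*x^5 dx = 31250/3;  ∫_0^5 9*x^4 dx = 5625;
    ∫_0^5 4*x^3 dx = 625;  ∫_0^5 4*x^2 dx = 500/3.
  Sum: 312500/7 + 31250/3 + 5625 + 625 + 500/3 = 1291000/21.
  ∫_0^5 u'(x)^2 dx = ∫_0^5 (36*x^4 + 24*x^3 + 28*x^2 + 8*x + 4) dx. Term by term:
    ∫_0^5 36*x^4 dx = 22500;  ∫_0^5 24*x^3 dx = 3750;  ∫_0^5 28*x^2 dx = 3500/3;
    ∫_0^5 8*x dx = 100;  ∫_0^5 4 dx = 20.
  Sum: 22500 + 3750 + 3500/3 + 100 + 20 = 82610/3.
Adding: ||u||_{H^1}^2 = 1291000/21 + 82610/3 = 623090/7.
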